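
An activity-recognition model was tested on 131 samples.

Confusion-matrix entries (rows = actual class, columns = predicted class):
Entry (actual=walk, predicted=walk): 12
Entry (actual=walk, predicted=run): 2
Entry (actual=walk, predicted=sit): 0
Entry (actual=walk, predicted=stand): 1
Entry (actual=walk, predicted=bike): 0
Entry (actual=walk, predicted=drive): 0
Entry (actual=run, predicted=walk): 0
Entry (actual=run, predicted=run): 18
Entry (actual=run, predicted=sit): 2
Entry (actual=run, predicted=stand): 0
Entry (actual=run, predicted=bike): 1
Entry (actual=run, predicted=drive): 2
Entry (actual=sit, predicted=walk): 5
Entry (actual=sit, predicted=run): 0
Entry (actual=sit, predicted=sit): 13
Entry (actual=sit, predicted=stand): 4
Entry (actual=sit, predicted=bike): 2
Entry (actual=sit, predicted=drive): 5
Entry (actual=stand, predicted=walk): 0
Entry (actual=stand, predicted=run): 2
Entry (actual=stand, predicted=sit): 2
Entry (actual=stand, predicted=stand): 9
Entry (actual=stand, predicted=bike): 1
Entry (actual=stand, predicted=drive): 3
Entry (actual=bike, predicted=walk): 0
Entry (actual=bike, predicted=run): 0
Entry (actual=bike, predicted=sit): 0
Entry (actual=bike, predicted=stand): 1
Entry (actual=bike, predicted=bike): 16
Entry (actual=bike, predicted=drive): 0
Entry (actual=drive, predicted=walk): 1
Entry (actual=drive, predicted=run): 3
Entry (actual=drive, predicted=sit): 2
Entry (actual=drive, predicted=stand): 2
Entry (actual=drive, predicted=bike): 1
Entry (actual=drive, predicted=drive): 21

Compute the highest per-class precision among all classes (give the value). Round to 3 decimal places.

Per-class precision (TP/(TP+FP)):
  walk: TP=12, FP=0+5+0+0+1=6 → 12/18 = 0.6667
  run: TP=18, FP=2+0+2+0+3=7 → 18/25 = 0.7200
  sit: TP=13, FP=0+2+2+0+2=6 → 13/19 = 0.6842
  stand: TP=9, FP=1+0+4+1+2=8 → 9/17 = 0.5294
  bike: TP=16, FP=0+1+2+1+1=5 → 16/21 = 0.7619
  drive: TP=21, FP=0+2+5+3+0=10 → 21/31 = 0.6774
Highest is class 'bike' with precision = 0.762.

0.762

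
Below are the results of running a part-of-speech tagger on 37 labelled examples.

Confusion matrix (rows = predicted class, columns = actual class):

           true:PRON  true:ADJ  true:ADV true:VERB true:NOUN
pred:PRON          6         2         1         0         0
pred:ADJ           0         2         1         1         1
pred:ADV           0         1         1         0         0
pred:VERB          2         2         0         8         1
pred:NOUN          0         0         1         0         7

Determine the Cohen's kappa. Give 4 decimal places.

Observed agreement pₒ = trace/N = 24/37 = 0.64865
Expected agreement pₑ = Σ (rowᵢ·colᵢ)/N² = (8·9 + 7·5 + 4·2 + 9·13 + 9·8)/37² = 0.22206
κ = (pₒ − pₑ)/(1 − pₑ) = (0.64865 − 0.22206)/(1 − 0.22206) = 0.5484

0.5484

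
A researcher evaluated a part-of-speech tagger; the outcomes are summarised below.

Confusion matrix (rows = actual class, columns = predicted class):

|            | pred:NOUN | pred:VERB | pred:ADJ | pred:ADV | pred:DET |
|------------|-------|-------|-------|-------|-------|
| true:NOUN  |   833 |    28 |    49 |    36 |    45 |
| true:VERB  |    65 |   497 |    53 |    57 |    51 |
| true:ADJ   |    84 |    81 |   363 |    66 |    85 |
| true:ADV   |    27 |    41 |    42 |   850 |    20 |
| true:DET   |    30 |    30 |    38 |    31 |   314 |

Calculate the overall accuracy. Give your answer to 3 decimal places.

0.749

Accuracy = trace / total = (833+497+363+850+314=2857) / 3816 = 2857/3816 = 0.749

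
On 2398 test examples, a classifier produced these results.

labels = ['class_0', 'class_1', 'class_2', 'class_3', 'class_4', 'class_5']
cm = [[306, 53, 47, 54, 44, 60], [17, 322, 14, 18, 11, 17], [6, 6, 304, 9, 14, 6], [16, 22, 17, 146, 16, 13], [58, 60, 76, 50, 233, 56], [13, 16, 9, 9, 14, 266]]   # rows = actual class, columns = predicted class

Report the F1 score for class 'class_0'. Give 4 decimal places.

0.6245

Treat 'class_0' as positive and all other classes as negative.
F1 score = 2·TP/(2·TP+FP+FN).
class_0: TP=306, FP=17+6+16+58+13=110, FN=53+47+54+44+60=258 → 612/980 = 0.62449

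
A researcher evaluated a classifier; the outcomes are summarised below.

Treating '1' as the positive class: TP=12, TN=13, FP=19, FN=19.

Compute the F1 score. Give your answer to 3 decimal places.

0.387

Precision = TP/(TP+FP) = 12/31 = 0.3871
Recall = TP/(TP+FN) = 12/31 = 0.3871
F1 = 2·TP/(2·TP+FP+FN) = 24/62 = 0.387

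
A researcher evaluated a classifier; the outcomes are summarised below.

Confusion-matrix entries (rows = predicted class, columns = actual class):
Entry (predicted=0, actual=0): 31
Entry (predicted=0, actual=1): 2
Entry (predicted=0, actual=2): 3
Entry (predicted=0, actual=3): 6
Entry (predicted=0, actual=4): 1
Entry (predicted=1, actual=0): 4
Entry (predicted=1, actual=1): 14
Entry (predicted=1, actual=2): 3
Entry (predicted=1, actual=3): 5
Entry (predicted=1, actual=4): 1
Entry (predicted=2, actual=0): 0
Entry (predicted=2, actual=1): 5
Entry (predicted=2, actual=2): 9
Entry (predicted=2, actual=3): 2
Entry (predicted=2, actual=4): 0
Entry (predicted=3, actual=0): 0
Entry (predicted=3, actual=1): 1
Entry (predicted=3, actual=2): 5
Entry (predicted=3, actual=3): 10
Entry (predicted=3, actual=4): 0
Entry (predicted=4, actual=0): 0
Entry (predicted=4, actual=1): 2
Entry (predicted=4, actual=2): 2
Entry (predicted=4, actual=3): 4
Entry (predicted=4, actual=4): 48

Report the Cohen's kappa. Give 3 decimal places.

0.622

Observed agreement pₒ = trace/N = 112/158 = 0.7089
Expected agreement pₑ = Σ (rowᵢ·colᵢ)/N² = (35·43 + 24·27 + 22·16 + 27·16 + 50·56)/158² = 0.2298
κ = (pₒ − pₑ)/(1 − pₑ) = (0.7089 − 0.2298)/(1 − 0.2298) = 0.622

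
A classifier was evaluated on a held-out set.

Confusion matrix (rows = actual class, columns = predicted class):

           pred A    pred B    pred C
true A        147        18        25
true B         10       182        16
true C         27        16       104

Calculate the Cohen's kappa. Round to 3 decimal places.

0.688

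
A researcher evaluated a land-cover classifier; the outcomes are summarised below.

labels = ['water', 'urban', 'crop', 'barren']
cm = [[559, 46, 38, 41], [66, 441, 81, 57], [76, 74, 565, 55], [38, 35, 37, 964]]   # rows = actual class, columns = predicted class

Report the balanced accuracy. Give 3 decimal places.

Balanced accuracy = mean of per-class recall.
  water: recall = 559/684 = 0.8173
  urban: recall = 441/645 = 0.6837
  crop: recall = 565/770 = 0.7338
  barren: recall = 964/1074 = 0.8976
Mean = (0.8173 + 0.6837 + 0.7338 + 0.8976) / 4 = 0.783

0.783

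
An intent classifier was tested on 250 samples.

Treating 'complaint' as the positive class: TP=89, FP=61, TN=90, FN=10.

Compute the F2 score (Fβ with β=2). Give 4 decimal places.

Fβ = (1+β²)·TP / ((1+β²)·TP + β²·FN + FP), with β²=4
= 5·89 / (5·89 + 4·10 + 61) = 0.8150

0.8150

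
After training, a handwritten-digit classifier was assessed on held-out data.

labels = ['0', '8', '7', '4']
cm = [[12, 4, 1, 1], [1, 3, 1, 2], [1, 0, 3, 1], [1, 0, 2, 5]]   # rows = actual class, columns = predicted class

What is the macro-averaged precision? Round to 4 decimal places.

Per-class precision (TP/(TP+FP)):
  0: TP=12, FP=1+1+1=3 → 12/15 = 0.80000
  8: TP=3, FP=4+0+0=4 → 3/7 = 0.42857
  7: TP=3, FP=1+1+2=4 → 3/7 = 0.42857
  4: TP=5, FP=1+2+1=4 → 5/9 = 0.55556
Macro-precision = mean = (0.80000 + 0.42857 + 0.42857 + 0.55556) / 4 = 0.5532

0.5532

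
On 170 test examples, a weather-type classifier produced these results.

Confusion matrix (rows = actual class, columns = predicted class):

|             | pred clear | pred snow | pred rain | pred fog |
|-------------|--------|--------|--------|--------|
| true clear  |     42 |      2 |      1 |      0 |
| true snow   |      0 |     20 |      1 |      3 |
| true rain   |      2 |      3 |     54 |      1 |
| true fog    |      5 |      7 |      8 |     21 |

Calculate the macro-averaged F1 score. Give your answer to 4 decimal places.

Per-class F1 score (2·TP/(2·TP+FP+FN)):
  clear: TP=42, FP=0+2+5=7, FN=2+1+0=3 → 84/94 = 0.89362
  snow: TP=20, FP=2+3+7=12, FN=0+1+3=4 → 40/56 = 0.71429
  rain: TP=54, FP=1+1+8=10, FN=2+3+1=6 → 108/124 = 0.87097
  fog: TP=21, FP=0+3+1=4, FN=5+7+8=20 → 42/66 = 0.63636
Macro-F1 score = mean = (0.89362 + 0.71429 + 0.87097 + 0.63636) / 4 = 0.7788

0.7788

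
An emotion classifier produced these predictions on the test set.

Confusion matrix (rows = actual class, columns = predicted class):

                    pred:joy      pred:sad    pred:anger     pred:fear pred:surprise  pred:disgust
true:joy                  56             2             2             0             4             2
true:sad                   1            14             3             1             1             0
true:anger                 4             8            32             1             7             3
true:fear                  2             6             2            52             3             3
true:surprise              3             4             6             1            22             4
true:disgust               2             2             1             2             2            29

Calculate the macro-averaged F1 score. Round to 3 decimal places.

0.682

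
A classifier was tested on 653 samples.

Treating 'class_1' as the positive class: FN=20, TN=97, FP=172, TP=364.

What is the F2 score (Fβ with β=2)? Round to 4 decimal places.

Fβ = (1+β²)·TP / ((1+β²)·TP + β²·FN + FP), with β²=4
= 5·364 / (5·364 + 4·20 + 172) = 0.8784

0.8784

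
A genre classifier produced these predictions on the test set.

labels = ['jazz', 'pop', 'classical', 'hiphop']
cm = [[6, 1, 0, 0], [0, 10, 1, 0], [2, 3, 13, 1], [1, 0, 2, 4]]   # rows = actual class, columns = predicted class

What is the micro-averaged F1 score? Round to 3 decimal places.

Micro-averaging pools counts across classes: ΣTP=33, ΣFP=11, ΣFN=11.
Micro-F1 score = 2·TP/(2·TP+FP+FN) on pooled counts = 0.750 (equals overall accuracy in single-label multiclass).

0.750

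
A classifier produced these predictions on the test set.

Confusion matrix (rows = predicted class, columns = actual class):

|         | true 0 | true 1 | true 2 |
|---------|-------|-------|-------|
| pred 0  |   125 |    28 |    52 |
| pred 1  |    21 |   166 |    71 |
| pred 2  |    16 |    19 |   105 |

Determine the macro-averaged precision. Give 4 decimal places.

Per-class precision (TP/(TP+FP)):
  0: TP=125, FP=28+52=80 → 125/205 = 0.60976
  1: TP=166, FP=21+71=92 → 166/258 = 0.64341
  2: TP=105, FP=16+19=35 → 105/140 = 0.75000
Macro-precision = mean = (0.60976 + 0.64341 + 0.75000) / 3 = 0.6677

0.6677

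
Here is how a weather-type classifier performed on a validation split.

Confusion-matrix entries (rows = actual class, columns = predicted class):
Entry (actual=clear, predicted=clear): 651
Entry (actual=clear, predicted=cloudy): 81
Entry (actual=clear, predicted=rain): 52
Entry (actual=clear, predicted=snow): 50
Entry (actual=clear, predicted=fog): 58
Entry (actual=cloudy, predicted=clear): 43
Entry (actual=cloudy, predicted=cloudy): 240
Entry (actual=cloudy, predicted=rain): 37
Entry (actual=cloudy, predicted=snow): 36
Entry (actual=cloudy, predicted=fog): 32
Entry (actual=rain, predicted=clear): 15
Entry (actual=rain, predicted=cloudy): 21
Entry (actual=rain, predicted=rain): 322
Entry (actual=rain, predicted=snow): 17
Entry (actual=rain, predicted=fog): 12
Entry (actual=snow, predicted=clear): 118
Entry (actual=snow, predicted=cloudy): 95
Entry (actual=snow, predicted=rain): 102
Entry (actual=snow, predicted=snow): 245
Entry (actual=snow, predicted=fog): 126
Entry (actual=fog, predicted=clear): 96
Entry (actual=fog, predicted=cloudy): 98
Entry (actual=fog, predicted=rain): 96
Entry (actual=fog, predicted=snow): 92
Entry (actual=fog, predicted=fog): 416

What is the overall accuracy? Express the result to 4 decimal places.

Accuracy = trace / total = (651+240+322+245+416=1874) / 3151 = 1874/3151 = 0.5947

0.5947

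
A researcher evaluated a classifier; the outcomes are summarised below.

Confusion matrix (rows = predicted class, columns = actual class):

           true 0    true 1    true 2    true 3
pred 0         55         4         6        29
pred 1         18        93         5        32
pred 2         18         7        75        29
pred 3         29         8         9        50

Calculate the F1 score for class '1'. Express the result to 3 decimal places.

0.715

Take TP from the diagonal, FP from the rest of the '1' prediction marginal, FN from the rest of the '1' actual marginal.
F1 score = 2·TP/(2·TP+FP+FN).
1: TP=93, FP=18+5+32=55, FN=4+7+8=19 → 186/260 = 0.7154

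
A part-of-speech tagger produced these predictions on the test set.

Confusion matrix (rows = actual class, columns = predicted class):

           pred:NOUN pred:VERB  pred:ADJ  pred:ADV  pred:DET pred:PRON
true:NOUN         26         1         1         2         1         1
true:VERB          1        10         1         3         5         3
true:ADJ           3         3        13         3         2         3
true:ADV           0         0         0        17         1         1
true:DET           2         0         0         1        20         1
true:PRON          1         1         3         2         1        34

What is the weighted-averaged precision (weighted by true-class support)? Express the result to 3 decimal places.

0.723

Per-class precision (TP/(TP+FP)):
  NOUN: TP=26, FP=1+3+0+2+1=7 → 26/33 = 0.7879
  VERB: TP=10, FP=1+3+0+0+1=5 → 10/15 = 0.6667
  ADJ: TP=13, FP=1+1+0+0+3=5 → 13/18 = 0.7222
  ADV: TP=17, FP=2+3+3+1+2=11 → 17/28 = 0.6071
  DET: TP=20, FP=1+5+2+1+1=10 → 20/30 = 0.6667
  PRON: TP=34, FP=1+3+3+1+1=9 → 34/43 = 0.7907
Weighted-precision = Σ (supportᵢ/N)·precisionᵢ with N=167: (32/167)·0.7879 + (23/167)·0.6667 + (27/167)·0.7222 + (19/167)·0.6071 + (24/167)·0.6667 + (42/167)·0.7907 = 0.723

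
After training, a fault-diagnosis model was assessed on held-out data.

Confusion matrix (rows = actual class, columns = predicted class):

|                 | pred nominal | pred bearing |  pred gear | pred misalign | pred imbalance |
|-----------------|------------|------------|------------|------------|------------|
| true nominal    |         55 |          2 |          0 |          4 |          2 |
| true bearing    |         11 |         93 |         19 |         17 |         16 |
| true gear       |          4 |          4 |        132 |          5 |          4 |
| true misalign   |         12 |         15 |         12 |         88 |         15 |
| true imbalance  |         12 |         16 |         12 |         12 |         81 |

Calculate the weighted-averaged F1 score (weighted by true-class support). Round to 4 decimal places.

0.6938

Per-class F1 score (2·TP/(2·TP+FP+FN)):
  nominal: TP=55, FP=11+4+12+12=39, FN=2+0+4+2=8 → 110/157 = 0.70064
  bearing: TP=93, FP=2+4+15+16=37, FN=11+19+17+16=63 → 186/286 = 0.65035
  gear: TP=132, FP=0+19+12+12=43, FN=4+4+5+4=17 → 264/324 = 0.81481
  misalign: TP=88, FP=4+17+5+12=38, FN=12+15+12+15=54 → 176/268 = 0.65672
  imbalance: TP=81, FP=2+16+4+15=37, FN=12+16+12+12=52 → 162/251 = 0.64542
Weighted-F1 score = Σ (supportᵢ/N)·F1 scoreᵢ with N=643: (63/643)·0.70064 + (156/643)·0.65035 + (149/643)·0.81481 + (142/643)·0.65672 + (133/643)·0.64542 = 0.6938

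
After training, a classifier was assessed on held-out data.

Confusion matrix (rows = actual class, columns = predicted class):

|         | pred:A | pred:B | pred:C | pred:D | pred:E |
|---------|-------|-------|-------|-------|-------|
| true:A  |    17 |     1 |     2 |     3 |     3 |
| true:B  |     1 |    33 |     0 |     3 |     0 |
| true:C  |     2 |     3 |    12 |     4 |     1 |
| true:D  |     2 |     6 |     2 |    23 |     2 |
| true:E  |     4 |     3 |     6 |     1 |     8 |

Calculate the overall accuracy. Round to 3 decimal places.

Accuracy = trace / total = (17+33+12+23+8=93) / 142 = 93/142 = 0.655

0.655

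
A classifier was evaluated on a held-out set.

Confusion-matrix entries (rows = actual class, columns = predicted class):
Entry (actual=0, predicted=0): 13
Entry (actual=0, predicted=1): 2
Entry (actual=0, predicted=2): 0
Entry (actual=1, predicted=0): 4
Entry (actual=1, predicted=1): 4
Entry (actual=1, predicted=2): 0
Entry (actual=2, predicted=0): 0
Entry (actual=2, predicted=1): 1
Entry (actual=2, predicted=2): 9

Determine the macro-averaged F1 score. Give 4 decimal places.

0.7644

Per-class F1 score (2·TP/(2·TP+FP+FN)):
  0: TP=13, FP=4+0=4, FN=2+0=2 → 26/32 = 0.81250
  1: TP=4, FP=2+1=3, FN=4+0=4 → 8/15 = 0.53333
  2: TP=9, FP=0+0=0, FN=0+1=1 → 18/19 = 0.94737
Macro-F1 score = mean = (0.81250 + 0.53333 + 0.94737) / 3 = 0.7644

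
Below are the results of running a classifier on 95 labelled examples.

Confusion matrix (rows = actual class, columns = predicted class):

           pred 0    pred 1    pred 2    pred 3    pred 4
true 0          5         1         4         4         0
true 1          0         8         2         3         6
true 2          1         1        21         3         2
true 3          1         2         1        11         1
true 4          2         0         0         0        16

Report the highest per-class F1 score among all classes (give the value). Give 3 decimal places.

0.750

Per-class F1 score (2·TP/(2·TP+FP+FN)):
  0: TP=5, FP=0+1+1+2=4, FN=1+4+4+0=9 → 10/23 = 0.4348
  1: TP=8, FP=1+1+2+0=4, FN=0+2+3+6=11 → 16/31 = 0.5161
  2: TP=21, FP=4+2+1+0=7, FN=1+1+3+2=7 → 42/56 = 0.7500
  3: TP=11, FP=4+3+3+0=10, FN=1+2+1+1=5 → 22/37 = 0.5946
  4: TP=16, FP=0+6+2+1=9, FN=2+0+0+0=2 → 32/43 = 0.7442
Highest is class '2' with F1 score = 0.750.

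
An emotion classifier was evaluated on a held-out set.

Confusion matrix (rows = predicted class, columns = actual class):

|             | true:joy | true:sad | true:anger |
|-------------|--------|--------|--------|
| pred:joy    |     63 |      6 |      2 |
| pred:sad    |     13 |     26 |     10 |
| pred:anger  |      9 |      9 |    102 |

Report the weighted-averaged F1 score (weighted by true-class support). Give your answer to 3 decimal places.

Per-class F1 score (2·TP/(2·TP+FP+FN)):
  joy: TP=63, FP=6+2=8, FN=13+9=22 → 126/156 = 0.8077
  sad: TP=26, FP=13+10=23, FN=6+9=15 → 52/90 = 0.5778
  anger: TP=102, FP=9+9=18, FN=2+10=12 → 204/234 = 0.8718
Weighted-F1 score = Σ (supportᵢ/N)·F1 scoreᵢ with N=240: (85/240)·0.8077 + (41/240)·0.5778 + (114/240)·0.8718 = 0.799

0.799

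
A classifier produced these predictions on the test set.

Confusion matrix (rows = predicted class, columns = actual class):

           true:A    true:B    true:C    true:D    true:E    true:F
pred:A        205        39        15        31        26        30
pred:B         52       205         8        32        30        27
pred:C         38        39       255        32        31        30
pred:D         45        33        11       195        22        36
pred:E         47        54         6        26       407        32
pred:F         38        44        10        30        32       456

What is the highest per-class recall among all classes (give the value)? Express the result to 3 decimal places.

0.836

Per-class recall (TP/(TP+FN)):
  A: TP=205, FN=52+38+45+47+38=220 → 205/425 = 0.4824
  B: TP=205, FN=39+39+33+54+44=209 → 205/414 = 0.4952
  C: TP=255, FN=15+8+11+6+10=50 → 255/305 = 0.8361
  D: TP=195, FN=31+32+32+26+30=151 → 195/346 = 0.5636
  E: TP=407, FN=26+30+31+22+32=141 → 407/548 = 0.7427
  F: TP=456, FN=30+27+30+36+32=155 → 456/611 = 0.7463
Highest is class 'C' with recall = 0.836.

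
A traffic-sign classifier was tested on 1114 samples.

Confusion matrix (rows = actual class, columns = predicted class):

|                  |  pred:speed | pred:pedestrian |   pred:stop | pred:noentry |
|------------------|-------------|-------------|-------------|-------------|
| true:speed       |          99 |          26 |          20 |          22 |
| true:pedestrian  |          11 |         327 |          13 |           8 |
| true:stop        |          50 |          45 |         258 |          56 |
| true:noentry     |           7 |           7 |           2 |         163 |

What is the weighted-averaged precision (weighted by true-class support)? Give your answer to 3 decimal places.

Per-class precision (TP/(TP+FP)):
  speed: TP=99, FP=11+50+7=68 → 99/167 = 0.5928
  pedestrian: TP=327, FP=26+45+7=78 → 327/405 = 0.8074
  stop: TP=258, FP=20+13+2=35 → 258/293 = 0.8805
  noentry: TP=163, FP=22+8+56=86 → 163/249 = 0.6546
Weighted-precision = Σ (supportᵢ/N)·precisionᵢ with N=1114: (167/1114)·0.5928 + (359/1114)·0.8074 + (409/1114)·0.8805 + (179/1114)·0.6546 = 0.778

0.778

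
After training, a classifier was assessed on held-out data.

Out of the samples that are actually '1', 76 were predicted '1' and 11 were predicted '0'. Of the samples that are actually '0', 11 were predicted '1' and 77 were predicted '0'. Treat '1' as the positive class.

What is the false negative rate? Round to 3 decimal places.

0.126

FNR = FN/(FN+TP) = 11/(11+76) = 0.126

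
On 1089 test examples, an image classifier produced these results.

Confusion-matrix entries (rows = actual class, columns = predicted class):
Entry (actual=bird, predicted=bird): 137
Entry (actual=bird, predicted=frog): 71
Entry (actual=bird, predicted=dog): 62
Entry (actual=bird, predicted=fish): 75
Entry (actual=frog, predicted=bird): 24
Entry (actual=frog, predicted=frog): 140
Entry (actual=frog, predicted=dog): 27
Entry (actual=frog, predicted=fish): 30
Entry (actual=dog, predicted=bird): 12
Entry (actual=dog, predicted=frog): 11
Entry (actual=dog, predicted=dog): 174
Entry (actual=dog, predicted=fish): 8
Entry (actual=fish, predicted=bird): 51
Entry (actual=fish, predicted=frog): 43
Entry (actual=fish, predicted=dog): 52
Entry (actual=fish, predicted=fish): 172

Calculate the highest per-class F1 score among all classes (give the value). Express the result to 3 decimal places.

0.669

Per-class F1 score (2·TP/(2·TP+FP+FN)):
  bird: TP=137, FP=24+12+51=87, FN=71+62+75=208 → 274/569 = 0.4815
  frog: TP=140, FP=71+11+43=125, FN=24+27+30=81 → 280/486 = 0.5761
  dog: TP=174, FP=62+27+52=141, FN=12+11+8=31 → 348/520 = 0.6692
  fish: TP=172, FP=75+30+8=113, FN=51+43+52=146 → 344/603 = 0.5705
Highest is class 'dog' with F1 score = 0.669.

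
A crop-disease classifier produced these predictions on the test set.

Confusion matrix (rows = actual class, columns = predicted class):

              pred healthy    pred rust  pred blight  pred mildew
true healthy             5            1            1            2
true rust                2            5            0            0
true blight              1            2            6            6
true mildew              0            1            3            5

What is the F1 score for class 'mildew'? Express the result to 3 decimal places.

0.455

Treat 'mildew' as positive and all other classes as negative.
F1 score = 2·TP/(2·TP+FP+FN).
mildew: TP=5, FP=2+0+6=8, FN=0+1+3=4 → 10/22 = 0.4545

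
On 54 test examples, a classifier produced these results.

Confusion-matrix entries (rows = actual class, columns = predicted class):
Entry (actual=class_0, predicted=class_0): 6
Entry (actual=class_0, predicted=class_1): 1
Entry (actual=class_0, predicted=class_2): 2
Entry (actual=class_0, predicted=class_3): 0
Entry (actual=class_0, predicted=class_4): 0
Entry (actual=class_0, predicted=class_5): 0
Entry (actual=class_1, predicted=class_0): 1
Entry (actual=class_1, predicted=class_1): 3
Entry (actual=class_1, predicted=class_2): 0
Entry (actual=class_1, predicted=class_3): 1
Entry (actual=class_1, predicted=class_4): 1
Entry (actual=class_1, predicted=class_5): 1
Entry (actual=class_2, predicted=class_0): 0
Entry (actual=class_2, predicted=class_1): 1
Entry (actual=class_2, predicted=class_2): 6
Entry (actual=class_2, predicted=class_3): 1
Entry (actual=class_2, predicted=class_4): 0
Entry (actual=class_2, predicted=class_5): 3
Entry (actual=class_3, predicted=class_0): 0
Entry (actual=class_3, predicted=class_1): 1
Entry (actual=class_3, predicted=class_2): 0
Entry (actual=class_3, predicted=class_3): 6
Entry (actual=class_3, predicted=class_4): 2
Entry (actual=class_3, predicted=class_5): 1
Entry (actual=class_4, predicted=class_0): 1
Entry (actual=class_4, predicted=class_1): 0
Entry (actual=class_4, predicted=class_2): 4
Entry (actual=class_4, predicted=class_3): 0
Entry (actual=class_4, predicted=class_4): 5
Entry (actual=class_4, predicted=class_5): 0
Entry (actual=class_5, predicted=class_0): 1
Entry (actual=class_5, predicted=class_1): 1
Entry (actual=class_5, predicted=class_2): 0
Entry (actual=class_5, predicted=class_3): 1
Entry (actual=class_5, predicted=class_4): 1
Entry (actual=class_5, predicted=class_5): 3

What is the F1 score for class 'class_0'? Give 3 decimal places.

0.667

Take TP from the diagonal, FP from the rest of the 'class_0' prediction marginal, FN from the rest of the 'class_0' actual marginal.
F1 score = 2·TP/(2·TP+FP+FN).
class_0: TP=6, FP=1+0+0+1+1=3, FN=1+2+0+0+0=3 → 12/18 = 0.6667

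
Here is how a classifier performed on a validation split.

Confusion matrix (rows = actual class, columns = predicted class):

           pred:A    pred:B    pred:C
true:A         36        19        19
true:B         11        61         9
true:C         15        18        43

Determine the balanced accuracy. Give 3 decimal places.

Balanced accuracy = mean of per-class recall.
  A: recall = 36/74 = 0.4865
  B: recall = 61/81 = 0.7531
  C: recall = 43/76 = 0.5658
Mean = (0.4865 + 0.7531 + 0.5658) / 3 = 0.602

0.602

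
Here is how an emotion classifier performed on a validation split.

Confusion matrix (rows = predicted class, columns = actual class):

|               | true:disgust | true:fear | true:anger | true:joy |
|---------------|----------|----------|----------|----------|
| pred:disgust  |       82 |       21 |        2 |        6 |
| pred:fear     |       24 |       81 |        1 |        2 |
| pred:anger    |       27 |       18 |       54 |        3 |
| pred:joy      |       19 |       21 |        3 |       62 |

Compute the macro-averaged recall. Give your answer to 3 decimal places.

Per-class recall (TP/(TP+FN)):
  disgust: TP=82, FN=24+27+19=70 → 82/152 = 0.5395
  fear: TP=81, FN=21+18+21=60 → 81/141 = 0.5745
  anger: TP=54, FN=2+1+3=6 → 54/60 = 0.9000
  joy: TP=62, FN=6+2+3=11 → 62/73 = 0.8493
Macro-recall = mean = (0.5395 + 0.5745 + 0.9000 + 0.8493) / 4 = 0.716

0.716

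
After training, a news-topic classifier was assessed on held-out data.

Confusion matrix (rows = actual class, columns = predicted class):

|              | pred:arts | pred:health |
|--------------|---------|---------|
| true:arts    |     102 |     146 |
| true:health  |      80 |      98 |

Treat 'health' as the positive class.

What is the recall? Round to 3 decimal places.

0.551

Recall = TP/(TP+FN) = 98/(98+80) = 98/178 = 0.551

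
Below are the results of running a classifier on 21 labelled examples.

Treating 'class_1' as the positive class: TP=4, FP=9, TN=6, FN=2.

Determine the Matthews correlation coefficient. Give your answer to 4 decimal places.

MCC = (TP·TN − FP·FN) / √((TP+FP)(TP+FN)(TN+FP)(TN+FN))
Numerator = 4·6 − 9·2 = 6
Denominator = √(13·6·15·8) = √9360 = 96.7471
MCC = 6 / 96.7471 = 0.0620

0.0620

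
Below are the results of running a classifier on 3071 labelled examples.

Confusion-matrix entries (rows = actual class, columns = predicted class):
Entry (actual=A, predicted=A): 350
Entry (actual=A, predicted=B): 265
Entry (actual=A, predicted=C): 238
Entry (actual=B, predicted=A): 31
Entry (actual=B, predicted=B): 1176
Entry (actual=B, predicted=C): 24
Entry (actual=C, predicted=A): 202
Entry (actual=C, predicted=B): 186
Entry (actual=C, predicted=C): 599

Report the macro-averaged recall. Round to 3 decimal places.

0.658

Per-class recall (TP/(TP+FN)):
  A: TP=350, FN=265+238=503 → 350/853 = 0.4103
  B: TP=1176, FN=31+24=55 → 1176/1231 = 0.9553
  C: TP=599, FN=202+186=388 → 599/987 = 0.6069
Macro-recall = mean = (0.4103 + 0.9553 + 0.6069) / 3 = 0.658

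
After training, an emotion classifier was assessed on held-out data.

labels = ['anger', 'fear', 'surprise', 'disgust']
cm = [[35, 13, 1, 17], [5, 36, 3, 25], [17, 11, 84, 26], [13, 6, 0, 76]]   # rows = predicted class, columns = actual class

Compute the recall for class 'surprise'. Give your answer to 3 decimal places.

recall = TP/(TP+FN).
surprise: TP=84, FN=1+3+0=4 → 84/88 = 0.9545

0.955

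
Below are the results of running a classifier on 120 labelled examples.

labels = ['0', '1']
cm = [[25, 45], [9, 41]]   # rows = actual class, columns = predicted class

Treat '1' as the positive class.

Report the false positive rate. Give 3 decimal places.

0.643

FPR = FP/(FP+TN) = 45/(45+25) = 0.643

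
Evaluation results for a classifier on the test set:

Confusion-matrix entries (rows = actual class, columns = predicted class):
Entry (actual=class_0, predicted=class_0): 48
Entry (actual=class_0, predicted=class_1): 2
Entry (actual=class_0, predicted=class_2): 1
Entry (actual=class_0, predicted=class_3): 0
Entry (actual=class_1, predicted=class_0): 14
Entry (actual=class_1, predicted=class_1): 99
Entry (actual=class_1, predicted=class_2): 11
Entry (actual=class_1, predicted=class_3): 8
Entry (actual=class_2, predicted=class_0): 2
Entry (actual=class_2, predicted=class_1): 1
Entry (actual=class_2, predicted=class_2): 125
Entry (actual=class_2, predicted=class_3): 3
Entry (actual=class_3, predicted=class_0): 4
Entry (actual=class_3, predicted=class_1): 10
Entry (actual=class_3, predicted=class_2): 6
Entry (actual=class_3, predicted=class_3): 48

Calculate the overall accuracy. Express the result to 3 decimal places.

0.838

Accuracy = trace / total = (48+99+125+48=320) / 382 = 320/382 = 0.838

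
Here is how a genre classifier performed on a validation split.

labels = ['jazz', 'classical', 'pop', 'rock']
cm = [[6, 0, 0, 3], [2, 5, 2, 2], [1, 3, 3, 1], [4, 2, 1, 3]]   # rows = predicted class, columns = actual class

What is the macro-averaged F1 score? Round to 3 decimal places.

0.442

Per-class F1 score (2·TP/(2·TP+FP+FN)):
  jazz: TP=6, FP=0+0+3=3, FN=2+1+4=7 → 12/22 = 0.5455
  classical: TP=5, FP=2+2+2=6, FN=0+3+2=5 → 10/21 = 0.4762
  pop: TP=3, FP=1+3+1=5, FN=0+2+1=3 → 6/14 = 0.4286
  rock: TP=3, FP=4+2+1=7, FN=3+2+1=6 → 6/19 = 0.3158
Macro-F1 score = mean = (0.5455 + 0.4762 + 0.4286 + 0.3158) / 4 = 0.442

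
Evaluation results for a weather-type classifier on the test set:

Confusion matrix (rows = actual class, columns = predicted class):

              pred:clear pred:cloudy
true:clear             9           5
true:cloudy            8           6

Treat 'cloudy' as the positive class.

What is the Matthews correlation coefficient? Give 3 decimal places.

0.073

MCC = (TP·TN − FP·FN) / √((TP+FP)(TP+FN)(TN+FP)(TN+FN))
Numerator = 6·9 − 5·8 = 14
Denominator = √(11·14·14·17) = √36652 = 191.4471
MCC = 14 / 191.4471 = 0.073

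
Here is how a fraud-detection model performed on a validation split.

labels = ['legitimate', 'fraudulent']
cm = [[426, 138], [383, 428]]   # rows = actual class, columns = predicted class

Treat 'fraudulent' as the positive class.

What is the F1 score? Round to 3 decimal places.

0.622

Precision = TP/(TP+FP) = 428/566 = 0.7562
Recall = TP/(TP+FN) = 428/811 = 0.5277
F1 = 2·TP/(2·TP+FP+FN) = 856/1377 = 0.622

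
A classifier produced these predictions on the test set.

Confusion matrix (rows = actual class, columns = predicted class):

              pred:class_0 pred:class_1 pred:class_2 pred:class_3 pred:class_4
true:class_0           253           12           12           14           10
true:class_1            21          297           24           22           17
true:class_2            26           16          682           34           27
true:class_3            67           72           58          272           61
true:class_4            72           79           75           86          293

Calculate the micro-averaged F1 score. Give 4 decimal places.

0.6906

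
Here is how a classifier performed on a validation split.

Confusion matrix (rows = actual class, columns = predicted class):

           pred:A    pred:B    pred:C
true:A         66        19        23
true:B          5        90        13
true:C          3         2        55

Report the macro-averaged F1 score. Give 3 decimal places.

0.759

Per-class F1 score (2·TP/(2·TP+FP+FN)):
  A: TP=66, FP=5+3=8, FN=19+23=42 → 132/182 = 0.7253
  B: TP=90, FP=19+2=21, FN=5+13=18 → 180/219 = 0.8219
  C: TP=55, FP=23+13=36, FN=3+2=5 → 110/151 = 0.7285
Macro-F1 score = mean = (0.7253 + 0.8219 + 0.7285) / 3 = 0.759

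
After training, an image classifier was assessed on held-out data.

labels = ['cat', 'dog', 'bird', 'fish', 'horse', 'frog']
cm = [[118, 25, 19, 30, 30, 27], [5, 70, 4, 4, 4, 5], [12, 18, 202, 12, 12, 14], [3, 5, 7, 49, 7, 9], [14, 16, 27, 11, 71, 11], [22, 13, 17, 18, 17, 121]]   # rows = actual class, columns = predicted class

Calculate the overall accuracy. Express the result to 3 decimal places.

Accuracy = trace / total = (118+70+202+49+71+121=631) / 1049 = 631/1049 = 0.602

0.602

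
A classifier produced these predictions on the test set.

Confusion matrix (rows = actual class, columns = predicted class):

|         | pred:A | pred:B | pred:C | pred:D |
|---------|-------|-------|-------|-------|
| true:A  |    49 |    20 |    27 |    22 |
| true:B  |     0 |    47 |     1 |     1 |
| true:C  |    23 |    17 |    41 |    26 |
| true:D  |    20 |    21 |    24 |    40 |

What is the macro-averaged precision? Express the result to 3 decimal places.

Per-class precision (TP/(TP+FP)):
  A: TP=49, FP=0+23+20=43 → 49/92 = 0.5326
  B: TP=47, FP=20+17+21=58 → 47/105 = 0.4476
  C: TP=41, FP=27+1+24=52 → 41/93 = 0.4409
  D: TP=40, FP=22+1+26=49 → 40/89 = 0.4494
Macro-precision = mean = (0.5326 + 0.4476 + 0.4409 + 0.4494) / 4 = 0.468

0.468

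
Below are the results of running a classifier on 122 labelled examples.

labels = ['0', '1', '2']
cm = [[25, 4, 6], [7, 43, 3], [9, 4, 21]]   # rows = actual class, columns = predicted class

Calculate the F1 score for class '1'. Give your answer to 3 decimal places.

0.827

Take TP from the diagonal, FP from the rest of the '1' prediction marginal, FN from the rest of the '1' actual marginal.
F1 score = 2·TP/(2·TP+FP+FN).
1: TP=43, FP=4+4=8, FN=7+3=10 → 86/104 = 0.8269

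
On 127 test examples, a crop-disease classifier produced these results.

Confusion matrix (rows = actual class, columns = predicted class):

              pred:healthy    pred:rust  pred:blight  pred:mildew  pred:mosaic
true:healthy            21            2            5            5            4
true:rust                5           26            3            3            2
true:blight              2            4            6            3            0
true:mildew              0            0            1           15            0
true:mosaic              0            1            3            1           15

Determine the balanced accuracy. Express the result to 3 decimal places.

0.664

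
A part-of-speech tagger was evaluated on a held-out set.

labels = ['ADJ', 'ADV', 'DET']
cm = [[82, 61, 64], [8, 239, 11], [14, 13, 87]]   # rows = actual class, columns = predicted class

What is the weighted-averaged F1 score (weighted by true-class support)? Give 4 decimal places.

0.6857

Per-class F1 score (2·TP/(2·TP+FP+FN)):
  ADJ: TP=82, FP=8+14=22, FN=61+64=125 → 164/311 = 0.52733
  ADV: TP=239, FP=61+13=74, FN=8+11=19 → 478/571 = 0.83713
  DET: TP=87, FP=64+11=75, FN=14+13=27 → 174/276 = 0.63043
Weighted-F1 score = Σ (supportᵢ/N)·F1 scoreᵢ with N=579: (207/579)·0.52733 + (258/579)·0.83713 + (114/579)·0.63043 = 0.6857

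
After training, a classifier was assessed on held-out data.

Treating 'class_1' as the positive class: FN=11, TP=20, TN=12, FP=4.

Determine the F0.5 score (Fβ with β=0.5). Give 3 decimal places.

0.787

Fβ = (1+β²)·TP / ((1+β²)·TP + β²·FN + FP), with β²=1/4
= 1.25·20 / (1.25·20 + 0.25·11 + 4) = 0.787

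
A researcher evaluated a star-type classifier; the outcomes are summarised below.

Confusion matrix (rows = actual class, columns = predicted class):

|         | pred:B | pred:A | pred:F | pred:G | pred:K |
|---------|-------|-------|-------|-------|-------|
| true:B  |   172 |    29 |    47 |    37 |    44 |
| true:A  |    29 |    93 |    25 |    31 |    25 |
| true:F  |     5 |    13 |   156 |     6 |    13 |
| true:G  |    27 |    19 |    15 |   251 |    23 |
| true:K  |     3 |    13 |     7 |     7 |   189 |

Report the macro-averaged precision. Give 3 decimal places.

0.662

Per-class precision (TP/(TP+FP)):
  B: TP=172, FP=29+5+27+3=64 → 172/236 = 0.7288
  A: TP=93, FP=29+13+19+13=74 → 93/167 = 0.5569
  F: TP=156, FP=47+25+15+7=94 → 156/250 = 0.6240
  G: TP=251, FP=37+31+6+7=81 → 251/332 = 0.7560
  K: TP=189, FP=44+25+13+23=105 → 189/294 = 0.6429
Macro-precision = mean = (0.7288 + 0.5569 + 0.6240 + 0.7560 + 0.6429) / 5 = 0.662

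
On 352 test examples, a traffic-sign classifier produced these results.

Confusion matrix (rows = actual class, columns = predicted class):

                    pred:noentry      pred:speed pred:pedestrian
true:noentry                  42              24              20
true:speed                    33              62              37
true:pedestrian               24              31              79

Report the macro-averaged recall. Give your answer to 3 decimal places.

0.516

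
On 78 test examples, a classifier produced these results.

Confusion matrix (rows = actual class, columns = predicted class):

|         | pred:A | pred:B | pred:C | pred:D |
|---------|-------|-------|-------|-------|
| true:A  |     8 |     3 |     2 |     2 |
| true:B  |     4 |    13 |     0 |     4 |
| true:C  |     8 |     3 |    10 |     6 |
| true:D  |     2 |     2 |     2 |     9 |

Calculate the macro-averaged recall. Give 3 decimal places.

0.531

Per-class recall (TP/(TP+FN)):
  A: TP=8, FN=3+2+2=7 → 8/15 = 0.5333
  B: TP=13, FN=4+0+4=8 → 13/21 = 0.6190
  C: TP=10, FN=8+3+6=17 → 10/27 = 0.3704
  D: TP=9, FN=2+2+2=6 → 9/15 = 0.6000
Macro-recall = mean = (0.5333 + 0.6190 + 0.3704 + 0.6000) / 4 = 0.531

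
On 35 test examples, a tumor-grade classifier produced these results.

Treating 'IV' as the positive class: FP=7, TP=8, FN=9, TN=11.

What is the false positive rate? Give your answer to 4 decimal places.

0.3889

FPR = FP/(FP+TN) = 7/(7+11) = 0.3889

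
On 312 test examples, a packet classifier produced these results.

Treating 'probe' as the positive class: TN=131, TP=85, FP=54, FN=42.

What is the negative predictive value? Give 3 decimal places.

0.757

NPV = TN/(TN+FN) = 131/(131+42) = 0.757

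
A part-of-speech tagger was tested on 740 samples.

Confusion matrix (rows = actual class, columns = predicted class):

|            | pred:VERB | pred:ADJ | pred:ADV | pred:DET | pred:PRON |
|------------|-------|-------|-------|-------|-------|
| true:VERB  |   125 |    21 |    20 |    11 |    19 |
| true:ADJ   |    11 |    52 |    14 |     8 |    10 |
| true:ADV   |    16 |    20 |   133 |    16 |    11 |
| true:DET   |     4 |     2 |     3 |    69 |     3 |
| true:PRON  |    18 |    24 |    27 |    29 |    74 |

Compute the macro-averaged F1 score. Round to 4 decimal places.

0.5991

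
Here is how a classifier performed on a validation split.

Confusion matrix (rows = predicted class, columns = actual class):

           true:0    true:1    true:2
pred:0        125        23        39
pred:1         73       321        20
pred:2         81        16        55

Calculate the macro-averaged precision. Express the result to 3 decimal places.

0.602

Per-class precision (TP/(TP+FP)):
  0: TP=125, FP=23+39=62 → 125/187 = 0.6684
  1: TP=321, FP=73+20=93 → 321/414 = 0.7754
  2: TP=55, FP=81+16=97 → 55/152 = 0.3618
Macro-precision = mean = (0.6684 + 0.7754 + 0.3618) / 3 = 0.602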